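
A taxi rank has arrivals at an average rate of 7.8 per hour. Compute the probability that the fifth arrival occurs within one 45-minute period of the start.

Over the interval, μ = 7.8 × 0.75 = 5.85 (a 45-minute period = 0.75 hours).
The fifth arrival falls in the interval iff at least 5 events occur there: P(S_5 ≤ t) = P(N ≥ 5) = 1 − P(N ≤ 4) ≈ 0.6944.

0.6944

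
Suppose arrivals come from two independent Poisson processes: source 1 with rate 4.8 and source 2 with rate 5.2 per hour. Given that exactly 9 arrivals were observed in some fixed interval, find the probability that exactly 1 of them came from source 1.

Given the total, each event is independently from source 1 with probability p = λ_1/(λ_1+λ_2) = 4.8/10 = 0.4800.
So K ~ Binomial(9, 4.8/10): P(K = 1) = C(9,1) · (4.8/10)^1 · (5.2/10)^8 ≈ 0.0231.

0.0231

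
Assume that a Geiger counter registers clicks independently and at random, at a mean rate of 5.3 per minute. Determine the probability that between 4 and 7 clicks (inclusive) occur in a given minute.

0.6081

With mean μ = 5.3 per minute,
P(4 ≤ N ≤ 7) = Σ_{j=4}^{7} e^(−5.3) · 5.3^j/j! ≈ 0.6081.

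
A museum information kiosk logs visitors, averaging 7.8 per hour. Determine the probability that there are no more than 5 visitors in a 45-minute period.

Over the interval, μ = 7.8 × 0.75 = 5.85 (a 45-minute period = 0.75 hours).
P(N ≤ 5) = Σ_{j=0}^{5} e^(−μ) μ^j/j! ≈ 0.4701.

0.4701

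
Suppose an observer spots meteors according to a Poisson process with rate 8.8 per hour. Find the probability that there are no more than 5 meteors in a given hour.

0.1284

With mean μ = 8.8 per hour,
P(N ≤ 5) = Σ_{j=0}^{5} e^(−μ) μ^j/j! ≈ 0.1284.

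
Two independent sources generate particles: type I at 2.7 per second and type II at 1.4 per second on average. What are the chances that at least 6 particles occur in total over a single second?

0.2307

Independent Poisson processes superpose: combined rate λ = 2.7 + 1.4 = 4.1 per second.
So μ = 4.1.
P(N ≥ 6) = 1 − P(N ≤ 5) ≈ 0.2307.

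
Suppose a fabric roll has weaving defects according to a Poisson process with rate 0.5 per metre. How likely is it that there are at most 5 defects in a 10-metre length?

0.6160

Over the interval, μ = 0.5 × 10 = 5 (a 10-metre length = 10 metres).
P(N ≤ 5) = Σ_{j=0}^{5} e^(−μ) μ^j/j! ≈ 0.6160.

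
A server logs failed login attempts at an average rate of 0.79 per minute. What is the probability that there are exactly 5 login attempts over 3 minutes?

Over the interval, μ = 0.79 × 3 = 2.37 (3 minutes).
P(N = 5) = e^(−μ) μ^5/5! = e^(−2.37) · 2.37^5/120 ≈ 0.0582.

0.0582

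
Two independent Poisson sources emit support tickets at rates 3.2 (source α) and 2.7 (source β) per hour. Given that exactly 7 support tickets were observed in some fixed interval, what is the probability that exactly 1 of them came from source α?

0.0349

Given the total, each event is independently from source α with probability p = λ_α/(λ_α+λ_β) = 3.2/5.9 ≈ 0.5424.
So K ~ Binomial(7, 3.2/5.9): P(K = 1) = C(7,1) · (3.2/5.9)^1 · (2.7/5.9)^6 ≈ 0.0349.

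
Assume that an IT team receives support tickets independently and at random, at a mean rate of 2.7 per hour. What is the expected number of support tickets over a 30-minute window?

1.35

E[N] = λt = 2.7 × 0.5 = 1.35 (a 30-minute window = 0.5 hours).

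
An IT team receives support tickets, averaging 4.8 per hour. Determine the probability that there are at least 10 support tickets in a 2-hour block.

0.4911

Over the interval, μ = 4.8 × 2 = 9.6 (a 2-hour block = 2 hours).
P(N ≥ 10) = 1 − P(N ≤ 9) = 1 − Σ_{j=0}^{9} e^(−μ) μ^j/j! ≈ 0.4911.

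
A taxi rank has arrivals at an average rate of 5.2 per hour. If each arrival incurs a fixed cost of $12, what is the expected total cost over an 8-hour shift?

E[N] = 5.2 × 8 = 41.6 (an 8-hour shift = 8 hours); E[cost] = 41.6 × $12 = $499.2.

$499.2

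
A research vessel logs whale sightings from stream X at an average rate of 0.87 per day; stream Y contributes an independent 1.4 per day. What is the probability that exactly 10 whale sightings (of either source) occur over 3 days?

0.0652

Independent Poisson processes superpose: combined rate λ = 0.87 + 1.4 = 2.27 per day.
Over the interval, μ = 2.27 × 3 = 6.81 (3 days).
P(N = 10) = e^(−6.81) · 6.81^10/10! ≈ 0.0652.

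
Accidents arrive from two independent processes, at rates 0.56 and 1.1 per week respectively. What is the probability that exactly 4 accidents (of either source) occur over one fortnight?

0.1830

Independent Poisson processes superpose: combined rate λ = 0.56 + 1.1 = 1.66 per week.
Over the interval, μ = 1.66 × 2 = 3.32 (a fortnight = 2 weeks).
P(N = 4) = e^(−3.32) · 3.32^4/4! ≈ 0.1830.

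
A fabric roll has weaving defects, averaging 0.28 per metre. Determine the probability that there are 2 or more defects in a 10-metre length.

Over the interval, μ = 0.28 × 10 = 2.8 (a 10-metre length = 10 metres).
P(N ≥ 2) = 1 − P(N ≤ 1) = 1 − Σ_{j=0}^{1} e^(−μ) μ^j/j! ≈ 0.7689.

0.7689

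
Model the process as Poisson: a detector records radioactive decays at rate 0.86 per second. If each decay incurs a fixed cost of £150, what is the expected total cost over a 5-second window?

E[N] = 0.86 × 5 = 4.3 (a 5-second window = 5 seconds); E[cost] = 4.3 × £150 = £645.

£645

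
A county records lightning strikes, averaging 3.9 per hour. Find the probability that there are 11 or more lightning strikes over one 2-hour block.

Over the interval, μ = 3.9 × 2 = 7.8 (a 2-hour block = 2 hours).
P(N ≥ 11) = 1 − P(N ≤ 10) = 1 − Σ_{j=0}^{10} e^(−μ) μ^j/j! ≈ 0.1648.

0.1648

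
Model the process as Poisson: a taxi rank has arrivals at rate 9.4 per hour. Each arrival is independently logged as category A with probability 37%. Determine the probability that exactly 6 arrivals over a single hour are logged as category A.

Thinning: the arrivals that are logged as category A themselves form a Poisson process with rate 0.37 × 9.4 = 3.478 per hour.
So μ = 3.478.
P(N = 6) = e^(−3.478) · 3.478^6/6! ≈ 0.0759.

0.0759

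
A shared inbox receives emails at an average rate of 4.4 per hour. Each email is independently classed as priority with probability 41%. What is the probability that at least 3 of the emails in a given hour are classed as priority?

0.2705

Thinning: the emails that are classed as priority themselves form a Poisson process with rate 0.41 × 4.4 = 1.804 per hour.
So μ = 1.804.
P(N ≥ 3) = 1 − P(N ≤ 2) ≈ 0.2705.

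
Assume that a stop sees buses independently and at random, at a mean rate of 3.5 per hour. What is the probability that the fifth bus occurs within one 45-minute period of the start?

0.1261

Over the interval, μ = 3.5 × 0.75 = 2.625 (a 45-minute period = 0.75 hours).
The fifth arrival falls in the interval iff at least 5 events occur there: P(S_5 ≤ t) = P(N ≥ 5) = 1 − P(N ≤ 4) ≈ 0.1261.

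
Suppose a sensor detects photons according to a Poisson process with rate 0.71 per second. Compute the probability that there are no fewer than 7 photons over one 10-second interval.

0.5651

Over the interval, μ = 0.71 × 10 = 7.1 (a 10-second interval = 10 seconds).
P(N ≥ 7) = 1 − P(N ≤ 6) = 1 − Σ_{j=0}^{6} e^(−μ) μ^j/j! ≈ 0.5651.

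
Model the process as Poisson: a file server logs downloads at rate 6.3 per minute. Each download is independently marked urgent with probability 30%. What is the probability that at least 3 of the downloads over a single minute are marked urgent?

0.2936

Thinning: the downloads that are marked urgent themselves form a Poisson process with rate 0.3 × 6.3 = 1.89 per minute.
So μ = 1.89.
P(N ≥ 3) = 1 − P(N ≤ 2) ≈ 0.2936.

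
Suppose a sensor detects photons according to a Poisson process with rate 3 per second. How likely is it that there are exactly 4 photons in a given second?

0.1680

With mean μ = 3 per second,
P(N = 4) = e^(−μ) μ^4/4! = e^(−3) · 3^4/24 ≈ 0.1680.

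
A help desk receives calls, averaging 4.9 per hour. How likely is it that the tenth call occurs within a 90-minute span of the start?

Over the interval, μ = 4.9 × 1.5 = 7.35 (a 90-minute span = 1.5 hours).
The tenth arrival falls in the interval iff at least 10 events occur there: P(S_10 ≤ t) = P(N ≥ 10) = 1 − P(N ≤ 9) ≈ 0.2067.

0.2067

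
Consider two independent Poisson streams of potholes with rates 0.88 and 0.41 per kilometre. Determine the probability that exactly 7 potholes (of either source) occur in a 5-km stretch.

Independent Poisson processes superpose: combined rate λ = 0.88 + 0.41 = 1.29 per kilometre.
Over the interval, μ = 1.29 × 5 = 6.45 (a 5-km stretch = 5 kilometres).
P(N = 7) = e^(−6.45) · 6.45^7/7! ≈ 0.1456.

0.1456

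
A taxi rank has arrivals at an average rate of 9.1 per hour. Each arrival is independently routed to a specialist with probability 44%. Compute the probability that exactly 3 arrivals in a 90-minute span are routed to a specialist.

0.0890

Thinning: the arrivals that are routed to a specialist themselves form a Poisson process with rate 0.44 × 9.1 = 4.004 per hour.
Over the interval, μ = 4.004 × 1.5 = 6.006 (a 90-minute span = 1.5 hours).
P(N = 3) = e^(−6.006) · 6.006^3/3! ≈ 0.0890.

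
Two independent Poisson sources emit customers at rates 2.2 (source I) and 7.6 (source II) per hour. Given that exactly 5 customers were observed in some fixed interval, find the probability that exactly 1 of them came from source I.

Given the total, each event is independently from source I with probability p = λ_I/(λ_I+λ_II) = 2.2/9.8 ≈ 0.2245.
So K ~ Binomial(5, 2.2/9.8): P(K = 1) = C(5,1) · (2.2/9.8)^1 · (7.6/9.8)^4 ≈ 0.4060.

0.4060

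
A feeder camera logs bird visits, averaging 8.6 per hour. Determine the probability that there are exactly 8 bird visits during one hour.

0.1366

With mean μ = 8.6 per hour,
P(N = 8) = e^(−μ) μ^8/8! = e^(−8.6) · 8.6^8/40320 ≈ 0.1366.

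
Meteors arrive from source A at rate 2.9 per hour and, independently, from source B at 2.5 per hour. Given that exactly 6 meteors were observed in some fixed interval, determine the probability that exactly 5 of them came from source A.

0.1241

Given the total, each event is independently from source A with probability p = λ_A/(λ_A+λ_B) = 2.9/5.4 ≈ 0.5370.
So K ~ Binomial(6, 2.9/5.4): P(K = 5) = C(6,5) · (2.9/5.4)^5 · (2.5/5.4)^1 ≈ 0.1241.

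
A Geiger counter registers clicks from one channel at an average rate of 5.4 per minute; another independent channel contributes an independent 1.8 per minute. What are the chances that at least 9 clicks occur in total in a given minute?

Independent Poisson processes superpose: combined rate λ = 5.4 + 1.8 = 7.2 per minute.
So μ = 7.2.
P(N ≥ 9) = 1 − P(N ≤ 8) ≈ 0.2973.

0.2973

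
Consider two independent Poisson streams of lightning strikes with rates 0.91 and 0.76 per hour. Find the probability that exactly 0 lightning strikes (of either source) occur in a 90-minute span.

0.0817

Independent Poisson processes superpose: combined rate λ = 0.91 + 0.76 = 1.67 per hour.
Over the interval, μ = 1.67 × 1.5 = 2.505 (a 90-minute span = 1.5 hours).
P(N = 0) = e^(−2.505) · 2.505^0/0! ≈ 0.0817.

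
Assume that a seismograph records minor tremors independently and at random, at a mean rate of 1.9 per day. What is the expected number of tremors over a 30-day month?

57

E[N] = λt = 1.9 × 30 = 57 (a 30-day month = 30 days).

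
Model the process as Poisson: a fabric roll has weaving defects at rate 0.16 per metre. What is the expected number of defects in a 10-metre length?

E[N] = λt = 0.16 × 10 = 1.6 (a 10-metre length = 10 metres).

1.6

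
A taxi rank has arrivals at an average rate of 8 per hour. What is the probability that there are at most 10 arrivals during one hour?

With mean μ = 8 per hour,
P(N ≤ 10) = Σ_{j=0}^{10} e^(−μ) μ^j/j! ≈ 0.8159.

0.8159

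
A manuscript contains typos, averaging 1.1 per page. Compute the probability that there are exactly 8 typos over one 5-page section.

0.0849

Over the interval, μ = 1.1 × 5 = 5.5 (a 5-page section = 5 pages).
P(N = 8) = e^(−μ) μ^8/8! = e^(−5.5) · 5.5^8/40320 ≈ 0.0849.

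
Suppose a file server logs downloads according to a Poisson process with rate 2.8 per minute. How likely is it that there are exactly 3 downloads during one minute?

With mean μ = 2.8 per minute,
P(N = 3) = e^(−μ) μ^3/3! = e^(−2.8) · 2.8^3/6 ≈ 0.2225.

0.2225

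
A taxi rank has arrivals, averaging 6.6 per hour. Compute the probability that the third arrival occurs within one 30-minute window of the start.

0.6406

Over the interval, μ = 6.6 × 0.5 = 3.3 (a 30-minute window = 0.5 hours).
The third arrival falls in the interval iff at least 3 events occur there: P(S_3 ≤ t) = P(N ≥ 3) = 1 − P(N ≤ 2) ≈ 0.6406.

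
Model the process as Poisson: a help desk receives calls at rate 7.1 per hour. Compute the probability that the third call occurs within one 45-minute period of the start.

Over the interval, μ = 7.1 × 0.75 = 5.325 (a 45-minute period = 0.75 hours).
The third arrival falls in the interval iff at least 3 events occur there: P(S_3 ≤ t) = P(N ≥ 3) = 1 − P(N ≤ 2) ≈ 0.9002.

0.9002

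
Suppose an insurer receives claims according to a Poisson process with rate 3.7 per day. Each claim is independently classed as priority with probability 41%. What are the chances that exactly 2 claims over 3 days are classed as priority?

Thinning: the claims that are classed as priority themselves form a Poisson process with rate 0.41 × 3.7 = 1.517 per day.
Over the interval, μ = 1.517 × 3 = 4.551 (3 days).
P(N = 2) = e^(−4.551) · 4.551^2/2! ≈ 0.1093.

0.1093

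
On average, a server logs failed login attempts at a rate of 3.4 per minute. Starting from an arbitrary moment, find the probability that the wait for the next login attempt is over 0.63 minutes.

0.1174

The wait for the next event is exponential with rate λ = 3.4 per minute.
P(T > 0.63) = e^(−λt) = e^(−3.4 × 0.63) = e^(−2.142) ≈ 0.1174.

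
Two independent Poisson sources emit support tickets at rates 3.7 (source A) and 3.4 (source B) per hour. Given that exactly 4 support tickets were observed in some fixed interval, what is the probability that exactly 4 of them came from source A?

0.0738

Given the total, each event is independently from source A with probability p = λ_A/(λ_A+λ_B) = 3.7/7.1 ≈ 0.5211.
So K ~ Binomial(4, 3.7/7.1): P(K = 4) = C(4,4) · (3.7/7.1)^4 · (3.4/7.1)^0 ≈ 0.0738.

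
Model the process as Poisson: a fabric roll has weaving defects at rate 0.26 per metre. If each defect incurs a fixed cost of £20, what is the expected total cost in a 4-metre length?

£20.8

E[N] = 0.26 × 4 = 1.04 (a 4-metre length = 4 metres); E[cost] = 1.04 × £20 = £20.8.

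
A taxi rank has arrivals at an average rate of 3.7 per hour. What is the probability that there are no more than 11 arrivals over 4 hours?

0.1984

Over the interval, μ = 3.7 × 4 = 14.8 (4 hours).
P(N ≤ 11) = Σ_{j=0}^{11} e^(−μ) μ^j/j! ≈ 0.1984.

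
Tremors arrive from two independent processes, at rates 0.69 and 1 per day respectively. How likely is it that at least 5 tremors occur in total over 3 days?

Independent Poisson processes superpose: combined rate λ = 0.69 + 1 = 1.69 per day.
Over the interval, μ = 1.69 × 3 = 5.07 (3 days).
P(N ≥ 5) = 1 − P(N ≤ 4) ≈ 0.5717.

0.5717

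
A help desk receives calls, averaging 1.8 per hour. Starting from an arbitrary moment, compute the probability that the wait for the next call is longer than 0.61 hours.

The wait for the next event is exponential with rate λ = 1.8 per hour.
P(T > 0.61) = e^(−λt) = e^(−1.8 × 0.61) = e^(−1.098) ≈ 0.3335.

0.3335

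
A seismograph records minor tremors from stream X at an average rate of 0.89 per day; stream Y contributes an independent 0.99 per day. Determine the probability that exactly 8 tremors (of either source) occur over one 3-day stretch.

Independent Poisson processes superpose: combined rate λ = 0.89 + 0.99 = 1.88 per day.
Over the interval, μ = 1.88 × 3 = 5.64 (a 3-day stretch = 3 days).
P(N = 8) = e^(−5.64) · 5.64^8/8! ≈ 0.0902.

0.0902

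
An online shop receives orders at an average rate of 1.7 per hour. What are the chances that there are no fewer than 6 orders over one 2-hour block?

0.1295

Over the interval, μ = 1.7 × 2 = 3.4 (a 2-hour block = 2 hours).
P(N ≥ 6) = 1 − P(N ≤ 5) = 1 − Σ_{j=0}^{5} e^(−μ) μ^j/j! ≈ 0.1295.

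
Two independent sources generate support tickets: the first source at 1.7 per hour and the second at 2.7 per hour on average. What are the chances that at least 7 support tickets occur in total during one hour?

0.1564

Independent Poisson processes superpose: combined rate λ = 1.7 + 2.7 = 4.4 per hour.
So μ = 4.4.
P(N ≥ 7) = 1 − P(N ≤ 6) ≈ 0.1564.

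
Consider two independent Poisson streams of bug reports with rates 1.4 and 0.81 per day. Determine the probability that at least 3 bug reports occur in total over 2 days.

0.8172

Independent Poisson processes superpose: combined rate λ = 1.4 + 0.81 = 2.21 per day.
Over the interval, μ = 2.21 × 2 = 4.42 (2 days).
P(N ≥ 3) = 1 − P(N ≤ 2) ≈ 0.8172.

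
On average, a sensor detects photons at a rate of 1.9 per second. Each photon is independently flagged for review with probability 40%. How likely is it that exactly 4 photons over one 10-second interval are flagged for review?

0.0696

Thinning: the photons that are flagged for review themselves form a Poisson process with rate 0.4 × 1.9 = 0.76 per second.
Over the interval, μ = 0.76 × 10 = 7.6 (a 10-second interval = 10 seconds).
P(N = 4) = e^(−7.6) · 7.6^4/4! ≈ 0.0696.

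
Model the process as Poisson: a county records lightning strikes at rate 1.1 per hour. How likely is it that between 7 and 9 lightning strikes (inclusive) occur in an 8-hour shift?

0.3881

Over the interval, μ = 1.1 × 8 = 8.8 (an 8-hour shift = 8 hours).
P(7 ≤ N ≤ 9) = Σ_{j=7}^{9} e^(−8.8) · 8.8^j/j! ≈ 0.3881.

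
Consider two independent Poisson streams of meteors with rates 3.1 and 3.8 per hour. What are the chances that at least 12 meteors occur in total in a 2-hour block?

0.7227

Independent Poisson processes superpose: combined rate λ = 3.1 + 3.8 = 6.9 per hour.
Over the interval, μ = 6.9 × 2 = 13.8 (a 2-hour block = 2 hours).
P(N ≥ 12) = 1 − P(N ≤ 11) ≈ 0.7227.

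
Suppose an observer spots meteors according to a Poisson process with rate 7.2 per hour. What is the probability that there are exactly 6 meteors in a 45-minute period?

Over the interval, μ = 7.2 × 0.75 = 5.4 (a 45-minute period = 0.75 hours).
P(N = 6) = e^(−μ) μ^6/6! = e^(−5.4) · 5.4^6/720 ≈ 0.1555.

0.1555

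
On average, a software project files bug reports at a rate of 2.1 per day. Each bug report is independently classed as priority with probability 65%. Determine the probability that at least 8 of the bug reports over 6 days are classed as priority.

0.5732

Thinning: the bug reports that are classed as priority themselves form a Poisson process with rate 0.65 × 2.1 = 1.365 per day.
Over the interval, μ = 1.365 × 6 = 8.19 (6 days).
P(N ≥ 8) = 1 − P(N ≤ 7) ≈ 0.5732.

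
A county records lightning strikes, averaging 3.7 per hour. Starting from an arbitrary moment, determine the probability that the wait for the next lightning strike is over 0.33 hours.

0.2949

The wait for the next event is exponential with rate λ = 3.7 per hour.
P(T > 0.33) = e^(−λt) = e^(−3.7 × 0.33) = e^(−1.221) ≈ 0.2949.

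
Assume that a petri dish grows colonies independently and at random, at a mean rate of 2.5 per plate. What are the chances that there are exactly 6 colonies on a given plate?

0.0278

With mean μ = 2.5 per plate,
P(N = 6) = e^(−μ) μ^6/6! = e^(−2.5) · 2.5^6/720 ≈ 0.0278.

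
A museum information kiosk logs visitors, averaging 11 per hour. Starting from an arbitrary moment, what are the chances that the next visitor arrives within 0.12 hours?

Inter-arrival times are exponential with rate λ = 11 per hour.
P(T ≤ 0.12) = 1 − e^(−λt) = 1 − e^(−11 × 0.12) = 1 − e^(−1.32) ≈ 0.7329.

0.7329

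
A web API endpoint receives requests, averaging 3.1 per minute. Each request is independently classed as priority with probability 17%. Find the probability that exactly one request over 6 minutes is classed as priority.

0.1339

Thinning: the requests that are classed as priority themselves form a Poisson process with rate 0.17 × 3.1 = 0.527 per minute.
Over the interval, μ = 0.527 × 6 = 3.162 (6 minutes).
P(N = 1) = e^(−3.162) · 3.162^1/1! ≈ 0.1339.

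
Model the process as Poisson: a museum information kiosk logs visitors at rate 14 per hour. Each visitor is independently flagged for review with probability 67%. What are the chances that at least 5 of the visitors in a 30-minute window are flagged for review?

Thinning: the visitors that are flagged for review themselves form a Poisson process with rate 0.67 × 14 = 9.38 per hour.
Over the interval, μ = 9.38 × 0.5 = 4.69 (a 30-minute window = 0.5 hours).
P(N ≥ 5) = 1 − P(N ≤ 4) ≈ 0.5035.

0.5035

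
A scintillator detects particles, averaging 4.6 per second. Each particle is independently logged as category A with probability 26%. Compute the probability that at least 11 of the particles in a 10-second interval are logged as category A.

0.6486

Thinning: the particles that are logged as category A themselves form a Poisson process with rate 0.26 × 4.6 = 1.196 per second.
Over the interval, μ = 1.196 × 10 = 11.96 (a 10-second interval = 10 seconds).
P(N ≥ 11) = 1 − P(N ≤ 10) ≈ 0.6486.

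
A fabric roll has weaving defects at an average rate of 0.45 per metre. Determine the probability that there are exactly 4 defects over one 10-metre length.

0.1898

Over the interval, μ = 0.45 × 10 = 4.5 (a 10-metre length = 10 metres).
P(N = 4) = e^(−μ) μ^4/4! = e^(−4.5) · 4.5^4/24 ≈ 0.1898.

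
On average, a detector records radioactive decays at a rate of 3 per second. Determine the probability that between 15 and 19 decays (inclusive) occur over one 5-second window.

Over the interval, μ = 3 × 5 = 15 (a 5-second window = 5 seconds).
P(15 ≤ N ≤ 19) = Σ_{j=15}^{19} e^(−15) · 15^j/j! ≈ 0.4096.

0.4096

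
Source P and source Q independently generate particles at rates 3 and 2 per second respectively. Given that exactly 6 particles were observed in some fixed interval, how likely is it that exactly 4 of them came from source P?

0.3110

Given the total, each event is independently from source P with probability p = λ_P/(λ_P+λ_Q) = 3/5 = 0.6000.
So K ~ Binomial(6, 3/5): P(K = 4) = C(6,4) · (3/5)^4 · (2/5)^2 ≈ 0.3110.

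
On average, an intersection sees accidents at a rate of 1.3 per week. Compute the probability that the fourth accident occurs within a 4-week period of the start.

0.7619

Over the interval, μ = 1.3 × 4 = 5.2 (a 4-week period = 4 weeks).
The fourth arrival falls in the interval iff at least 4 events occur there: P(S_4 ≤ t) = P(N ≥ 4) = 1 − P(N ≤ 3) ≈ 0.7619.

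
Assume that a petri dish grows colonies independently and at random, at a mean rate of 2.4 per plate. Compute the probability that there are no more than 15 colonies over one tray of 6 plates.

Over the interval, μ = 2.4 × 6 = 14.4 (a tray of 6 plates = 6 plates).
P(N ≤ 15) = Σ_{j=0}^{15} e^(−μ) μ^j/j! ≈ 0.6293.

0.6293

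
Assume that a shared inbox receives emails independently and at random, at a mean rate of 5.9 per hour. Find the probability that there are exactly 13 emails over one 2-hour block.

0.1036

Over the interval, μ = 5.9 × 2 = 11.8 (a 2-hour block = 2 hours).
P(N = 13) = e^(−μ) μ^13/13! = e^(−11.8) · 11.8^13/6227020800 ≈ 0.1036.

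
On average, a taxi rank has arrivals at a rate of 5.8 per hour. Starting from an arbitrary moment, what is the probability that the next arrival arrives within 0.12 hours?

Inter-arrival times are exponential with rate λ = 5.8 per hour.
P(T ≤ 0.12) = 1 − e^(−λt) = 1 − e^(−5.8 × 0.12) = 1 − e^(−0.696) ≈ 0.5014.

0.5014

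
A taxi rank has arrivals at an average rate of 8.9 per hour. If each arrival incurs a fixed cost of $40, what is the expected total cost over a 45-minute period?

$267

E[N] = 8.9 × 0.75 = 6.675 (a 45-minute period = 0.75 hours); E[cost] = 6.675 × $40 = $267.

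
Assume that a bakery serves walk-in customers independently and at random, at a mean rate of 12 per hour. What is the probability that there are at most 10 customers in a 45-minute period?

Over the interval, μ = 12 × 0.75 = 9 (a 45-minute period = 0.75 hours).
P(N ≤ 10) = Σ_{j=0}^{10} e^(−μ) μ^j/j! ≈ 0.7060.

0.7060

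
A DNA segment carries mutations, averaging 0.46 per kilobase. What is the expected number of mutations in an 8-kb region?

E[N] = λt = 0.46 × 8 = 3.68 (an 8-kb region = 8 kilobases).

3.68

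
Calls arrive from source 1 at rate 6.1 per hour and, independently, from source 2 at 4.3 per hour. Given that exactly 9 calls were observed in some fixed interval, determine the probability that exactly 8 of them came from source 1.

Given the total, each event is independently from source 1 with probability p = λ_1/(λ_1+λ_2) = 6.1/10.4 ≈ 0.5865.
So K ~ Binomial(9, 6.1/10.4): P(K = 8) = C(9,8) · (6.1/10.4)^8 · (4.3/10.4)^1 ≈ 0.0521.

0.0521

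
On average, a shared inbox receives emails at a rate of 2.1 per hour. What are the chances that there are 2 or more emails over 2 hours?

0.9220

Over the interval, μ = 2.1 × 2 = 4.2 (2 hours).
P(N ≥ 2) = 1 − P(N ≤ 1) = 1 − Σ_{j=0}^{1} e^(−μ) μ^j/j! ≈ 0.9220.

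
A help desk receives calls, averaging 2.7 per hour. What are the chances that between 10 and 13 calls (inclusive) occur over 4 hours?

Over the interval, μ = 2.7 × 4 = 10.8 (4 hours).
P(10 ≤ N ≤ 13) = Σ_{j=10}^{13} e^(−10.8) · 10.8^j/j! ≈ 0.4369.

0.4369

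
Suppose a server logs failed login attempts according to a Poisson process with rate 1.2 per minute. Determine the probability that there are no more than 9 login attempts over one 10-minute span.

Over the interval, μ = 1.2 × 10 = 12 (a 10-minute span = 10 minutes).
P(N ≤ 9) = Σ_{j=0}^{9} e^(−μ) μ^j/j! ≈ 0.2424.

0.2424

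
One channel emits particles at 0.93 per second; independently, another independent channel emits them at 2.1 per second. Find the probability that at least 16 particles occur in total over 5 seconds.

Independent Poisson processes superpose: combined rate λ = 0.93 + 2.1 = 3.03 per second.
Over the interval, μ = 3.03 × 5 = 15.15 (5 seconds).
P(N ≥ 16) = 1 − P(N ≤ 15) ≈ 0.4473.

0.4473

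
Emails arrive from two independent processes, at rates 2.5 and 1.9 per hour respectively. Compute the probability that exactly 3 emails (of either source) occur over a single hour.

0.1743

Independent Poisson processes superpose: combined rate λ = 2.5 + 1.9 = 4.4 per hour.
So μ = 4.4.
P(N = 3) = e^(−4.4) · 4.4^3/3! ≈ 0.1743.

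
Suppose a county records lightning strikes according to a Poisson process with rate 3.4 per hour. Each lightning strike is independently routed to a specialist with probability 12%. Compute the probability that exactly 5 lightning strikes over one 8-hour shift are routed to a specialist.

Thinning: the lightning strikes that are routed to a specialist themselves form a Poisson process with rate 0.12 × 3.4 = 0.408 per hour.
Over the interval, μ = 0.408 × 8 = 3.264 (an 8-hour shift = 8 hours).
P(N = 5) = e^(−3.264) · 3.264^5/5! ≈ 0.1180.

0.1180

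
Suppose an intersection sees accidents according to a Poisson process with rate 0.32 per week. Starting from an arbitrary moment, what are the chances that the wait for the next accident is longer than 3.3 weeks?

The wait for the next event is exponential with rate λ = 0.32 per week.
P(T > 3.3) = e^(−λt) = e^(−0.32 × 3.3) = e^(−1.056) ≈ 0.3478.

0.3478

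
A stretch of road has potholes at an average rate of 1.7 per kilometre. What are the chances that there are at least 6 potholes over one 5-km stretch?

Over the interval, μ = 1.7 × 5 = 8.5 (a 5-km stretch = 5 kilometres).
P(N ≥ 6) = 1 − P(N ≤ 5) = 1 − Σ_{j=0}^{5} e^(−μ) μ^j/j! ≈ 0.8504.

0.8504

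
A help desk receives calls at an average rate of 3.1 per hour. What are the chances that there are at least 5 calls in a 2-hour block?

Over the interval, μ = 3.1 × 2 = 6.2 (a 2-hour block = 2 hours).
P(N ≥ 5) = 1 − P(N ≤ 4) = 1 − Σ_{j=0}^{4} e^(−μ) μ^j/j! ≈ 0.7408.

0.7408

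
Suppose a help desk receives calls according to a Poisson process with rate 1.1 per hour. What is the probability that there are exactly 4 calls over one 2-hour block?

Over the interval, μ = 1.1 × 2 = 2.2 (a 2-hour block = 2 hours).
P(N = 4) = e^(−μ) μ^4/4! = e^(−2.2) · 2.2^4/24 ≈ 0.1082.

0.1082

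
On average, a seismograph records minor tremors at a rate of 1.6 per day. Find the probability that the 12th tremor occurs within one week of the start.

0.4446

Over the interval, μ = 1.6 × 7 = 11.2 (a week = 7 days).
The 12th arrival falls in the interval iff at least 12 events occur there: P(S_12 ≤ t) = P(N ≥ 12) = 1 − P(N ≤ 11) ≈ 0.4446.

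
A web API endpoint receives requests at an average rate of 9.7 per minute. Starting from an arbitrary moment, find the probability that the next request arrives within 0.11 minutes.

0.6560

Inter-arrival times are exponential with rate λ = 9.7 per minute.
P(T ≤ 0.11) = 1 − e^(−λt) = 1 − e^(−9.7 × 0.11) = 1 − e^(−1.067) ≈ 0.6560.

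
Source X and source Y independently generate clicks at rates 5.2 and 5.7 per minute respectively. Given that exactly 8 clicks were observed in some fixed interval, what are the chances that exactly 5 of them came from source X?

0.1979

Given the total, each event is independently from source X with probability p = λ_X/(λ_X+λ_Y) = 5.2/10.9 ≈ 0.4771.
So K ~ Binomial(8, 5.2/10.9): P(K = 5) = C(8,5) · (5.2/10.9)^5 · (5.7/10.9)^3 ≈ 0.1979.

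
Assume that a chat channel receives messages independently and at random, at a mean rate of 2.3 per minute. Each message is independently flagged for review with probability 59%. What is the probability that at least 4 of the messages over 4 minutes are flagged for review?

Thinning: the messages that are flagged for review themselves form a Poisson process with rate 0.59 × 2.3 = 1.357 per minute.
Over the interval, μ = 1.357 × 4 = 5.428 (4 minutes).
P(N ≥ 4) = 1 − P(N ≤ 3) ≈ 0.7900.

0.7900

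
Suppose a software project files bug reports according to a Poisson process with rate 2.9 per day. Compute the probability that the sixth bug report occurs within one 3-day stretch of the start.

0.8648

Over the interval, μ = 2.9 × 3 = 8.7 (a 3-day stretch = 3 days).
The sixth arrival falls in the interval iff at least 6 events occur there: P(S_6 ≤ t) = P(N ≥ 6) = 1 − P(N ≤ 5) ≈ 0.8648.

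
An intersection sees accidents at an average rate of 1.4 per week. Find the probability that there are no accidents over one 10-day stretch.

0.1353

Over the interval, μ = 1.4 × 10/7 = 2 (a 10-day stretch = 10/7 weeks).
P(N = 0) = e^(−μ) μ^0/0! = e^(−2) · 2^0/1 ≈ 0.1353.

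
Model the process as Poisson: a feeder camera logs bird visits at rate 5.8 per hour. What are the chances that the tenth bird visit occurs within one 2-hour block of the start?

Over the interval, μ = 5.8 × 2 = 11.6 (a 2-hour block = 2 hours).
The tenth arrival falls in the interval iff at least 10 events occur there: P(S_10 ≤ t) = P(N ≥ 10) = 1 − P(N ≤ 9) ≈ 0.7209.

0.7209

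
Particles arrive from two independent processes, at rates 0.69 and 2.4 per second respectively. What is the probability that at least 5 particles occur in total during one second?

Independent Poisson processes superpose: combined rate λ = 0.69 + 2.4 = 3.09 per second.
So μ = 3.09.
P(N ≥ 5) = 1 − P(N ≤ 4) ≈ 0.2001.

0.2001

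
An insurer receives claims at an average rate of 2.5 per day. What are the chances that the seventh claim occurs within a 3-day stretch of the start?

Over the interval, μ = 2.5 × 3 = 7.5 (a 3-day stretch = 3 days).
The seventh arrival falls in the interval iff at least 7 events occur there: P(S_7 ≤ t) = P(N ≥ 7) = 1 − P(N ≤ 6) ≈ 0.6218.

0.6218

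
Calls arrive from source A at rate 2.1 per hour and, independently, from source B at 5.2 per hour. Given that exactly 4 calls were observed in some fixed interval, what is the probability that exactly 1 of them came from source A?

Given the total, each event is independently from source A with probability p = λ_A/(λ_A+λ_B) = 2.1/7.3 ≈ 0.2877.
So K ~ Binomial(4, 2.1/7.3): P(K = 1) = C(4,1) · (2.1/7.3)^1 · (5.2/7.3)^3 ≈ 0.4159.

0.4159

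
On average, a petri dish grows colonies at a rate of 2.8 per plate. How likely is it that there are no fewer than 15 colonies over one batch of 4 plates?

0.1609

Over the interval, μ = 2.8 × 4 = 11.2 (a batch of 4 plates = 4 plates).
P(N ≥ 15) = 1 − P(N ≤ 14) = 1 − Σ_{j=0}^{14} e^(−μ) μ^j/j! ≈ 0.1609.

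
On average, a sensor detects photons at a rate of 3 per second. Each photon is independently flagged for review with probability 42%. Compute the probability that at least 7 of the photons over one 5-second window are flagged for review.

Thinning: the photons that are flagged for review themselves form a Poisson process with rate 0.42 × 3 = 1.26 per second.
Over the interval, μ = 1.26 × 5 = 6.3 (a 5-second window = 5 seconds).
P(N ≥ 7) = 1 − P(N ≤ 6) ≈ 0.4418.

0.4418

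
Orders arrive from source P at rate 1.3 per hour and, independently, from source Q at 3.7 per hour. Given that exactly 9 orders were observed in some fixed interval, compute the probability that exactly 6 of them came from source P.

Given the total, each event is independently from source P with probability p = λ_P/(λ_P+λ_Q) = 1.3/5 = 0.2600.
So K ~ Binomial(9, 1.3/5): P(K = 6) = C(9,6) · (1.3/5)^6 · (3.7/5)^3 ≈ 0.0105.

0.0105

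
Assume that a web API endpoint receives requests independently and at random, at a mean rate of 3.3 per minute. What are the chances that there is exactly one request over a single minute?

With mean μ = 3.3 per minute,
P(N = 1) = e^(−μ) μ^1/1! = e^(−3.3) · 3.3^1/1 ≈ 0.1217.

0.1217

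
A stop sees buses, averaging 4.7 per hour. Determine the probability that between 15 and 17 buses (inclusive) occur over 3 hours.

Over the interval, μ = 4.7 × 3 = 14.1 (3 hours).
P(15 ≤ N ≤ 17) = Σ_{j=15}^{17} e^(−14.1) · 14.1^j/j! ≈ 0.2602.

0.2602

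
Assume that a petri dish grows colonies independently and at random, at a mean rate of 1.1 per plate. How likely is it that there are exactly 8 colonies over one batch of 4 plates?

Over the interval, μ = 1.1 × 4 = 4.4 (a batch of 4 plates = 4 plates).
P(N = 8) = e^(−μ) μ^8/8! = e^(−4.4) · 4.4^8/40320 ≈ 0.0428.

0.0428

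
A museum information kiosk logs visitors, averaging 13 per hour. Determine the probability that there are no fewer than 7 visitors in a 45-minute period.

Over the interval, μ = 13 × 0.75 = 9.75 (a 45-minute period = 0.75 hours).
P(N ≥ 7) = 1 − P(N ≤ 6) = 1 − Σ_{j=0}^{6} e^(−μ) μ^j/j! ≈ 0.8533.

0.8533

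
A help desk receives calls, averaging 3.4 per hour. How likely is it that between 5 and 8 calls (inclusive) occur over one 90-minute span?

0.5021

Over the interval, μ = 3.4 × 1.5 = 5.1 (a 90-minute span = 1.5 hours).
P(5 ≤ N ≤ 8) = Σ_{j=5}^{8} e^(−5.1) · 5.1^j/j! ≈ 0.5021.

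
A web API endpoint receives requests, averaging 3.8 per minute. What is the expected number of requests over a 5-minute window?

E[N] = λt = 3.8 × 5 = 19 (a 5-minute window = 5 minutes).

19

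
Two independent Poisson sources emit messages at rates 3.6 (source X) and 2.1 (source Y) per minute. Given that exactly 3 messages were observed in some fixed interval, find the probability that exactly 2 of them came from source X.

Given the total, each event is independently from source X with probability p = λ_X/(λ_X+λ_Y) = 3.6/5.7 ≈ 0.6316.
So K ~ Binomial(3, 3.6/5.7): P(K = 2) = C(3,2) · (3.6/5.7)^2 · (2.1/5.7)^1 ≈ 0.4409.

0.4409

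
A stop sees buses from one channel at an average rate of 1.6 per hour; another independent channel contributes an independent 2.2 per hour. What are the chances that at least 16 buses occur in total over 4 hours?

0.4524

Independent Poisson processes superpose: combined rate λ = 1.6 + 2.2 = 3.8 per hour.
Over the interval, μ = 3.8 × 4 = 15.2 (4 hours).
P(N ≥ 16) = 1 − P(N ≤ 15) ≈ 0.4524.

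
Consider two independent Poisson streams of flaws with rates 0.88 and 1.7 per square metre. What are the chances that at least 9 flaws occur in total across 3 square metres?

0.3712

Independent Poisson processes superpose: combined rate λ = 0.88 + 1.7 = 2.58 per square metre.
Over the interval, μ = 2.58 × 3 = 7.74 (3 square metres).
P(N ≥ 9) = 1 − P(N ≤ 8) ≈ 0.3712.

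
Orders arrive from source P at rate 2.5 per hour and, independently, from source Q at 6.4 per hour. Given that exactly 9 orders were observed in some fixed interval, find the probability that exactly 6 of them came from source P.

0.0153

Given the total, each event is independently from source P with probability p = λ_P/(λ_P+λ_Q) = 2.5/8.9 ≈ 0.2809.
So K ~ Binomial(9, 2.5/8.9): P(K = 6) = C(9,6) · (2.5/8.9)^6 · (6.4/8.9)^3 ≈ 0.0153.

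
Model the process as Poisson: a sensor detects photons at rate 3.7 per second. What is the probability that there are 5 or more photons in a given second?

With mean μ = 3.7 per second,
P(N ≥ 5) = 1 − P(N ≤ 4) = 1 − Σ_{j=0}^{4} e^(−μ) μ^j/j! ≈ 0.3128.

0.3128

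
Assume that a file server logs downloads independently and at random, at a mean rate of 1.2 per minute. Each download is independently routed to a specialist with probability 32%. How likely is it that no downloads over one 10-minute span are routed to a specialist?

0.0215

Thinning: the downloads that are routed to a specialist themselves form a Poisson process with rate 0.32 × 1.2 = 0.384 per minute.
Over the interval, μ = 0.384 × 10 = 3.84 (a 10-minute span = 10 minutes).
P(N = 0) = e^(−3.84) · 3.84^0/0! ≈ 0.0215.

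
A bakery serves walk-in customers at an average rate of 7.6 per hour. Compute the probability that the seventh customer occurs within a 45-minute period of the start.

0.3456

Over the interval, μ = 7.6 × 0.75 = 5.7 (a 45-minute period = 0.75 hours).
The seventh arrival falls in the interval iff at least 7 events occur there: P(S_7 ≤ t) = P(N ≥ 7) = 1 − P(N ≤ 6) ≈ 0.3456.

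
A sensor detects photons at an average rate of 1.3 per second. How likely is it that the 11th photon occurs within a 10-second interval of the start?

Over the interval, μ = 1.3 × 10 = 13 (a 10-second interval = 10 seconds).
The 11th arrival falls in the interval iff at least 11 events occur there: P(S_11 ≤ t) = P(N ≥ 11) = 1 − P(N ≤ 10) ≈ 0.7483.

0.7483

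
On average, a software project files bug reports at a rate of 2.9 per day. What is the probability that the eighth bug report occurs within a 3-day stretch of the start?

0.6398

Over the interval, μ = 2.9 × 3 = 8.7 (a 3-day stretch = 3 days).
The eighth arrival falls in the interval iff at least 8 events occur there: P(S_8 ≤ t) = P(N ≥ 8) = 1 − P(N ≤ 7) ≈ 0.6398.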